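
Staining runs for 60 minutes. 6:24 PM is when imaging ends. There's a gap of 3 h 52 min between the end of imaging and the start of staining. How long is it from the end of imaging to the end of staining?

4 h 52 min

Staining starts at 6:24 PM + 232 min = 10:16 PM.
Staining ends at 10:16 PM + 60 min = 11:16 PM.
From 6:24 PM to 11:16 PM is 4 h 52 min.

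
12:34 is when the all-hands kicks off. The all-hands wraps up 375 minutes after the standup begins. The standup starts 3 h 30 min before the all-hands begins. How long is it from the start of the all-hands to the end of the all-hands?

165 minutes

The standup starts at 12:34 − 210 min = 09:04.
The all-hands ends at 09:04 + 375 min = 15:19.
From 12:34 to 15:19 is 165 minutes.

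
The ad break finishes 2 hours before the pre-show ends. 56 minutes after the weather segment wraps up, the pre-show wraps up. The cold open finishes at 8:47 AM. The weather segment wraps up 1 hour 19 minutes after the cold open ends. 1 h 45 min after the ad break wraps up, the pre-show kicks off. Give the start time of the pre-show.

The weather segment ends at 8:47 AM + 79 min = 10:06 AM.
The pre-show ends at 10:06 AM + 56 min = 11:02 AM.
The ad break ends at 11:02 AM − 120 min = 9:02 AM.
The pre-show starts at 9:02 AM + 105 min = 10:47 AM.

10:47 AM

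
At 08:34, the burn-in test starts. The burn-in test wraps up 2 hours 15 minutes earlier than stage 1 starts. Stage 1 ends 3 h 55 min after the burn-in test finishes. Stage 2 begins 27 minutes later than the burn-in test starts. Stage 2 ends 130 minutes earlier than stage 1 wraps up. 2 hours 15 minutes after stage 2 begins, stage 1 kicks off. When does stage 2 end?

Stage 2 starts at 08:34 + 27 min = 09:01.
Stage 1 starts at 09:01 + 135 min = 11:16.
The burn-in test ends at 11:16 − 135 min = 09:01.
Stage 1 ends at 09:01 + 235 min = 12:56.
Stage 2 ends at 12:56 − 130 min = 10:46.

10:46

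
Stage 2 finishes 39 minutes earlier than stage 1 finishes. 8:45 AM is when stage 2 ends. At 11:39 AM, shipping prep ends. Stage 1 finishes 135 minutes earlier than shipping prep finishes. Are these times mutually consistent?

Stage 1 ends at 11:39 AM − 135 min = 9:24 AM.
Stage 2 ends at 9:24 AM − 39 min = 8:45 AM.
That matches the stated 8:45 AM, so the schedule is consistent.

Yes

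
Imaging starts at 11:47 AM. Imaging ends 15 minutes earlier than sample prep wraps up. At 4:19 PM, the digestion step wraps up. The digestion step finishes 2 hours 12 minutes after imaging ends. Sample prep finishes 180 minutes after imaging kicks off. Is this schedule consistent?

No

Sample prep ends at 11:47 AM + 180 min = 2:47 PM.
Imaging ends at 2:47 PM − 15 min = 2:32 PM.
The digestion step ends at 2:32 PM + 132 min = 4:44 PM.
But the digestion step is also said to end at 4:19 PM — a 25-minute conflict.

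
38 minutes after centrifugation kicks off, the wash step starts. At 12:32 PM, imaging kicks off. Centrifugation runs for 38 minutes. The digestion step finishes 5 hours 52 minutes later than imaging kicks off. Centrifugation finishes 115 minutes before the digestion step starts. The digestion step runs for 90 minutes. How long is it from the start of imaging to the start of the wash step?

147 minutes

The digestion step ends at 12:32 PM + 352 min = 6:24 PM.
The digestion step starts at 6:24 PM − 90 min = 4:54 PM.
Centrifugation ends at 4:54 PM − 115 min = 2:59 PM.
Centrifugation starts at 2:59 PM − 38 min = 2:21 PM.
The wash step starts at 2:21 PM + 38 min = 2:59 PM.
From 12:32 PM to 2:59 PM is 147 minutes.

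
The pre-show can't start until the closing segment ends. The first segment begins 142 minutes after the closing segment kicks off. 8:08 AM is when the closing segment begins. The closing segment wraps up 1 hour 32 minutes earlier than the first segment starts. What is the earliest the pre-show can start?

8:58 AM

The first segment starts at 8:08 AM + 142 min = 10:30 AM.
The closing segment ends at 10:30 AM − 92 min = 8:58 AM.
The pre-show is bounded by the closing segment, so the earliest it can start is 8:58 AM.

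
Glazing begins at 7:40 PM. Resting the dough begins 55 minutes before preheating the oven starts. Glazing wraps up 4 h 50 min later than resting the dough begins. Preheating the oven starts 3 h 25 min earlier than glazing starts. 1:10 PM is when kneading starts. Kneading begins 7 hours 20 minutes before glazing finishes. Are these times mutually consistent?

Preheating the oven starts at 7:40 PM − 205 min = 4:15 PM.
Resting the dough starts at 4:15 PM − 55 min = 3:20 PM.
Glazing ends at 3:20 PM + 290 min = 8:10 PM.
Kneading starts at 8:10 PM − 440 min = 12:50 PM.
But kneading is also said to start at 1:10 PM — a 20-minute conflict.

No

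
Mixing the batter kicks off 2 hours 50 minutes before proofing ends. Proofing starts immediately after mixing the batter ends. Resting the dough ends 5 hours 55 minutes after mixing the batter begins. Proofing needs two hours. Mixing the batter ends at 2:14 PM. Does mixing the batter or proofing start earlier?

mixing the batter

Proofing starts at 2:14 PM.
Proofing ends at 2:14 PM + 120 min = 4:14 PM.
Mixing the batter starts at 4:14 PM − 170 min = 1:24 PM.
Mixing the batter starts at 1:24 PM and proofing starts at 2:14 PM, so mixing the batter is first.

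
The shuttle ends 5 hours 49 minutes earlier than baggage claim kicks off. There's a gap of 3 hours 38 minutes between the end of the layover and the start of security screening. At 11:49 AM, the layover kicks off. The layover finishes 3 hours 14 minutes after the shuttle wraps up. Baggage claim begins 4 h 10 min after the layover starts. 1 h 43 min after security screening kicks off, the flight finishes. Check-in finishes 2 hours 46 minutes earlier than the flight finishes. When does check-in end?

Baggage claim starts at 11:49 AM + 250 min = 3:59 PM.
The shuttle ends at 3:59 PM − 349 min = 10:10 AM.
The layover ends at 10:10 AM + 194 min = 1:24 PM.
Security screening starts at 1:24 PM + 218 min = 5:02 PM.
The flight ends at 5:02 PM + 103 min = 6:45 PM.
Check-in ends at 6:45 PM − 166 min = 3:59 PM.

3:59 PM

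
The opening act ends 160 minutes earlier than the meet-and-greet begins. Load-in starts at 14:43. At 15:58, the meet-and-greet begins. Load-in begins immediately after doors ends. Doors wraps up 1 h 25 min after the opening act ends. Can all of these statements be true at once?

The opening act ends at 15:58 − 160 min = 13:18.
Doors ends at 13:18 + 85 min = 14:43.
So load-in starts at 14:43.
That matches the stated 14:43, so the schedule is consistent.

Yes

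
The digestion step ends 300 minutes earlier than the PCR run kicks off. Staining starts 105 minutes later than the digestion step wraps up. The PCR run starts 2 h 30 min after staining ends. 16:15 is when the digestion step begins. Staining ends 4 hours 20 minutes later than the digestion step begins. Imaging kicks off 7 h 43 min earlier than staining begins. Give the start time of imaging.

12:07

Staining ends at 16:15 + 260 min = 20:35.
The PCR run starts at 20:35 + 150 min = 23:05.
The digestion step ends at 23:05 − 300 min = 18:05.
Staining starts at 18:05 + 105 min = 19:50.
Imaging starts at 19:50 − 463 min = 12:07.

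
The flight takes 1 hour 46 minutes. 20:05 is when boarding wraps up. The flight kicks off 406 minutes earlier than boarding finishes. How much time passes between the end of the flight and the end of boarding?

5 hours

The flight starts at 20:05 − 406 min = 13:19.
The flight ends at 13:19 + 106 min = 15:05.
From 15:05 to 20:05 is 5 hours.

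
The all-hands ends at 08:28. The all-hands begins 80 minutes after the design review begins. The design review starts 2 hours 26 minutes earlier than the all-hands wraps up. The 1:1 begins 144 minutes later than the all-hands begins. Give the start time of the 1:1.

09:46

The design review starts at 08:28 − 146 min = 06:02.
The all-hands starts at 06:02 + 80 min = 07:22.
The 1:1 starts at 07:22 + 144 min = 09:46.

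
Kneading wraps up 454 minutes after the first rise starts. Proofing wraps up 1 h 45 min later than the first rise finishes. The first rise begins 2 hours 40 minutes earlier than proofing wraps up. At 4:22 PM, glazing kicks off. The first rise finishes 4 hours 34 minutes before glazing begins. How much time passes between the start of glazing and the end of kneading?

The first rise ends at 4:22 PM − 274 min = 11:48 AM.
Proofing ends at 11:48 AM + 105 min = 1:33 PM.
The first rise starts at 1:33 PM − 160 min = 10:53 AM.
Kneading ends at 10:53 AM + 454 min = 6:27 PM.
From 4:22 PM to 6:27 PM is 2 h 5 min.

2 h 5 min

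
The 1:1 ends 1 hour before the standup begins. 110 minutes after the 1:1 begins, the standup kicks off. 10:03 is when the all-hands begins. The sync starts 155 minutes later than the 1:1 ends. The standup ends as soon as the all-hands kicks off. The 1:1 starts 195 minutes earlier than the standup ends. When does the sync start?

The standup ends at 10:03.
The 1:1 starts at 10:03 − 195 min = 06:48.
The standup starts at 06:48 + 110 min = 08:38.
The 1:1 ends at 08:38 − 60 min = 07:38.
The sync starts at 07:38 + 155 min = 10:13.

10:13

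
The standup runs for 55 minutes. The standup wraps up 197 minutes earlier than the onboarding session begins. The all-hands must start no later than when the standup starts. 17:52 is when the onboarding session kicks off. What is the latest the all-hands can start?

The standup ends at 17:52 − 197 min = 14:35.
The standup starts at 14:35 − 55 min = 13:40.
The all-hands is bounded by the standup, so the latest it can start is 13:40.

13:40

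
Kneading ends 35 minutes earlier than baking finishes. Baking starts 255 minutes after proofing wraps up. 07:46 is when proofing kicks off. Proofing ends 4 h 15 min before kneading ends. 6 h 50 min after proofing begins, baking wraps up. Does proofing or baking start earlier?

proofing

Baking ends at 07:46 + 410 min = 14:36.
Kneading ends at 14:36 − 35 min = 14:01.
Proofing ends at 14:01 − 255 min = 09:46.
Baking starts at 09:46 + 255 min = 14:01.
Proofing starts at 07:46 and baking starts at 14:01, so proofing is first.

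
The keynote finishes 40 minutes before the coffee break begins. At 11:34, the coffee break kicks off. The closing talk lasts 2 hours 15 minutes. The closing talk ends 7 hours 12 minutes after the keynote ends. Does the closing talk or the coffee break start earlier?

The keynote ends at 11:34 − 40 min = 10:54.
The closing talk ends at 10:54 + 432 min = 18:06.
The closing talk starts at 18:06 − 135 min = 15:51.
The closing talk starts at 15:51 and the coffee break starts at 11:34, so the coffee break is first.

the coffee break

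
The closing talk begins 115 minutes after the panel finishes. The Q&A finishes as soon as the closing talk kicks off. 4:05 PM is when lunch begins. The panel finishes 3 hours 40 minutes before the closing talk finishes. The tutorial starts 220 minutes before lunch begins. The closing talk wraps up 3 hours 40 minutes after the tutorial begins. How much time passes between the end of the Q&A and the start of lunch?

1 h 45 min

The tutorial starts at 4:05 PM − 220 min = 12:25 PM.
The closing talk ends at 12:25 PM + 220 min = 4:05 PM.
The panel ends at 4:05 PM − 220 min = 12:25 PM.
The closing talk starts at 12:25 PM + 115 min = 2:20 PM.
So the Q&A ends at 2:20 PM.
From 2:20 PM to 4:05 PM is 1 h 45 min.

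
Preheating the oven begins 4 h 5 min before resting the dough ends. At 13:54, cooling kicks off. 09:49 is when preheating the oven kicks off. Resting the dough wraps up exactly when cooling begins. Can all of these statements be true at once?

Resting the dough ends at 13:54.
Preheating the oven starts at 13:54 − 245 min = 09:49.
That matches the stated 09:49, so the schedule is consistent.

Yes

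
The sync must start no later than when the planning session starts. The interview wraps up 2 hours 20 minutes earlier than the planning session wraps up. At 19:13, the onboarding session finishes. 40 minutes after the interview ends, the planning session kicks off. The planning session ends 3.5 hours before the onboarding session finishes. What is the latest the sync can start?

The planning session ends at 19:13 − 210 min = 15:43.
The interview ends at 15:43 − 140 min = 13:23.
The planning session starts at 13:23 + 40 min = 14:03.
The sync is bounded by the planning session, so the latest it can start is 14:03.

14:03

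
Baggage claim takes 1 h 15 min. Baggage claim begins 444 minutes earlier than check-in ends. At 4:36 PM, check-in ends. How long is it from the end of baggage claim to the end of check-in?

369 minutes

Baggage claim starts at 4:36 PM − 444 min = 9:12 AM.
Baggage claim ends at 9:12 AM + 75 min = 10:27 AM.
From 10:27 AM to 4:36 PM is 369 minutes.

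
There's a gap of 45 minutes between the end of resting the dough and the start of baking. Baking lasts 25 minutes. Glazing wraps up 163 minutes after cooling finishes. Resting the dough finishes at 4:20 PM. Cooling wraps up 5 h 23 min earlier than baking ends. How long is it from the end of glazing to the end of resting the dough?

Baking starts at 4:20 PM + 45 min = 5:05 PM.
Baking ends at 5:05 PM + 25 min = 5:30 PM.
Cooling ends at 5:30 PM − 323 min = 12:07 PM.
Glazing ends at 12:07 PM + 163 min = 2:50 PM.
From 2:50 PM to 4:20 PM is 1.5 hours.

1.5 hours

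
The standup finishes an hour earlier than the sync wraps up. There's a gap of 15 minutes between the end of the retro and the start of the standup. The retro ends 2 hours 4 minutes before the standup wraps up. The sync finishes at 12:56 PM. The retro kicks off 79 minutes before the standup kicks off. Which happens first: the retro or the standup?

the retro

The standup ends at 12:56 PM − 60 min = 11:56 AM.
The retro ends at 11:56 AM − 124 min = 9:52 AM.
The standup starts at 9:52 AM + 15 min = 10:07 AM.
The retro starts at 10:07 AM − 79 min = 8:48 AM.
The retro starts at 8:48 AM and the standup starts at 10:07 AM, so the retro is first.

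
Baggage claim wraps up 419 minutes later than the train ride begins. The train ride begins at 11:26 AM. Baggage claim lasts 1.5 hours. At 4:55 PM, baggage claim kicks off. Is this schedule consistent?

Yes

Baggage claim ends at 11:26 AM + 419 min = 6:25 PM.
Baggage claim starts at 6:25 PM − 90 min = 4:55 PM.
That matches the stated 4:55 PM, so the schedule is consistent.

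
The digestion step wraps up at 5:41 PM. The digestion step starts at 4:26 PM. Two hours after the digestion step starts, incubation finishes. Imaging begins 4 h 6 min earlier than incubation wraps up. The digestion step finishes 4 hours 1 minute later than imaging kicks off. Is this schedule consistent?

No

Incubation ends at 4:26 PM + 120 min = 6:26 PM.
Imaging starts at 6:26 PM − 246 min = 2:20 PM.
The digestion step ends at 2:20 PM + 241 min = 6:21 PM.
But the digestion step is also said to end at 5:41 PM — a 40-minute conflict.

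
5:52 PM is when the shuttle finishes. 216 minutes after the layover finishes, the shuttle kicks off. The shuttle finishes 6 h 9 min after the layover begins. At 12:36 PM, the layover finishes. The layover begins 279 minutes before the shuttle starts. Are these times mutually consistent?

No

The shuttle starts at 12:36 PM + 216 min = 4:12 PM.
The layover starts at 4:12 PM − 279 min = 11:33 AM.
The shuttle ends at 11:33 AM + 369 min = 5:42 PM.
But the shuttle is also said to end at 5:52 PM — a 10-minute conflict.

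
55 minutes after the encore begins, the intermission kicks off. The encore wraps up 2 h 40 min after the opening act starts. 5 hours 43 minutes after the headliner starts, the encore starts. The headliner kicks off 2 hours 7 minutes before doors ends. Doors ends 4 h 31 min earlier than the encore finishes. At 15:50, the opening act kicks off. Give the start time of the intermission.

The encore ends at 15:50 + 160 min = 18:30.
Doors ends at 18:30 − 271 min = 13:59.
The headliner starts at 13:59 − 127 min = 11:52.
The encore starts at 11:52 + 343 min = 17:35.
The intermission starts at 17:35 + 55 min = 18:30.

18:30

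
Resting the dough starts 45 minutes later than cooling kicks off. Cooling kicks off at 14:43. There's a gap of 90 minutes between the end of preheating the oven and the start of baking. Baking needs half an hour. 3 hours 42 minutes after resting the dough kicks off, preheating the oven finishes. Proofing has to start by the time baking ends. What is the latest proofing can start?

Resting the dough starts at 14:43 + 45 min = 15:28.
Preheating the oven ends at 15:28 + 222 min = 19:10.
Baking starts at 19:10 + 90 min = 20:40.
Baking ends at 20:40 + 30 min = 21:10.
Proofing is bounded by baking, so the latest it can start is 21:10.

21:10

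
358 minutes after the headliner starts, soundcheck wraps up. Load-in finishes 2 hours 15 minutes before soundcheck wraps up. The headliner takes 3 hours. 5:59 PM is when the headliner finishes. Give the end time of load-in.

6:42 PM

The headliner starts at 5:59 PM − 180 min = 2:59 PM.
Soundcheck ends at 2:59 PM + 358 min = 8:57 PM.
Load-in ends at 8:57 PM − 135 min = 6:42 PM.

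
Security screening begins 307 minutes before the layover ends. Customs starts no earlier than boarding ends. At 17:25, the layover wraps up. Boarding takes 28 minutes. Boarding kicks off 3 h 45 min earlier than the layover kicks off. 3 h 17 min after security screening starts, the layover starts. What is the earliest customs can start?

Security screening starts at 17:25 − 307 min = 12:18.
The layover starts at 12:18 + 197 min = 15:35.
Boarding starts at 15:35 − 225 min = 11:50.
Boarding ends at 11:50 + 28 min = 12:18.
Customs is bounded by boarding, so the earliest it can start is 12:18.

12:18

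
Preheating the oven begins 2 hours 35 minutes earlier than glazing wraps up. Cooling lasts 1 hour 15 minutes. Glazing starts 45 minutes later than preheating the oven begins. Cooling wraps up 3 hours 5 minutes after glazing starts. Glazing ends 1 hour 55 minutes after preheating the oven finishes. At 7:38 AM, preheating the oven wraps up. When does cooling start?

9:33 AM

Glazing ends at 7:38 AM + 115 min = 9:33 AM.
Preheating the oven starts at 9:33 AM − 155 min = 6:58 AM.
Glazing starts at 6:58 AM + 45 min = 7:43 AM.
Cooling ends at 7:43 AM + 185 min = 10:48 AM.
Cooling starts at 10:48 AM − 75 min = 9:33 AM.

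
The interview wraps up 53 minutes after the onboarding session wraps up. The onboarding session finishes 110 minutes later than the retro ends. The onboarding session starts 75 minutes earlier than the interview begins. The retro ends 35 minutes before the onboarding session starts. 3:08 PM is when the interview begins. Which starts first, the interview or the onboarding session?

The onboarding session starts at 3:08 PM − 75 min = 1:53 PM.
The interview starts at 3:08 PM and the onboarding session starts at 1:53 PM, so the onboarding session is first.

the onboarding session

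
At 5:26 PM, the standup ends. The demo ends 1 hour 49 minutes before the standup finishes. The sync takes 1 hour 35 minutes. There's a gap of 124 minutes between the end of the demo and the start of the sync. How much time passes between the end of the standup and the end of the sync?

The demo ends at 5:26 PM − 109 min = 3:37 PM.
The sync starts at 3:37 PM + 124 min = 5:41 PM.
The sync ends at 5:41 PM + 95 min = 7:16 PM.
From 5:26 PM to 7:16 PM is 1 hour 50 minutes.

1 hour 50 minutes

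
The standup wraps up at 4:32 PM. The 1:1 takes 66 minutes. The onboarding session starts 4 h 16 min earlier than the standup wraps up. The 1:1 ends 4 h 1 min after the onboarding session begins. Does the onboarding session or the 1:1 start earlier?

the onboarding session

The onboarding session starts at 4:32 PM − 256 min = 12:16 PM.
The 1:1 ends at 12:16 PM + 241 min = 4:17 PM.
The 1:1 starts at 4:17 PM − 66 min = 3:11 PM.
The onboarding session starts at 12:16 PM and the 1:1 starts at 3:11 PM, so the onboarding session is first.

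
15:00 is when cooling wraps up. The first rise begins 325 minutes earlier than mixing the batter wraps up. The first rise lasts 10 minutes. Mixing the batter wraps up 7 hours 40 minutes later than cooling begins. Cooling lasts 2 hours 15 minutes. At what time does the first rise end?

Cooling starts at 15:00 − 135 min = 12:45.
Mixing the batter ends at 12:45 + 460 min = 20:25.
The first rise starts at 20:25 − 325 min = 15:00.
The first rise ends at 15:00 + 10 min = 15:10.

15:10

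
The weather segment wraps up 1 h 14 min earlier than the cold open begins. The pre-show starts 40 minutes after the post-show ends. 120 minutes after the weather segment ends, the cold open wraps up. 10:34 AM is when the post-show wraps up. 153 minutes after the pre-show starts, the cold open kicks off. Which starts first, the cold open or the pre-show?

The pre-show starts at 10:34 AM + 40 min = 11:14 AM.
The cold open starts at 11:14 AM + 153 min = 1:47 PM.
The cold open starts at 1:47 PM and the pre-show starts at 11:14 AM, so the pre-show is first.

the pre-show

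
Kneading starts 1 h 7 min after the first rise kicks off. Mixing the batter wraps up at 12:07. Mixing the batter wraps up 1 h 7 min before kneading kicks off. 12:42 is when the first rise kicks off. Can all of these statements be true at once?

No

Kneading starts at 12:42 + 67 min = 13:49.
Mixing the batter ends at 13:49 − 67 min = 12:42.
But mixing the batter is also said to end at 12:07 — a 35-minute conflict.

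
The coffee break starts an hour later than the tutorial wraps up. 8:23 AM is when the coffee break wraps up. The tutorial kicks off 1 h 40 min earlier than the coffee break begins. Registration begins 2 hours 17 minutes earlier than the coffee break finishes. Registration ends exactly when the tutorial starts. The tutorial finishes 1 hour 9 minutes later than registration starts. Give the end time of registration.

6:35 AM

Registration starts at 8:23 AM − 137 min = 6:06 AM.
The tutorial ends at 6:06 AM + 69 min = 7:15 AM.
The coffee break starts at 7:15 AM + 60 min = 8:15 AM.
The tutorial starts at 8:15 AM − 100 min = 6:35 AM.
So registration ends at 6:35 AM.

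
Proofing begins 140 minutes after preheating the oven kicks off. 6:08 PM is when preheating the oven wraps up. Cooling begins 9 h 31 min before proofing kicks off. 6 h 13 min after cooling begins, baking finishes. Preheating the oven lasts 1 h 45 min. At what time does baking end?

Preheating the oven starts at 6:08 PM − 105 min = 4:23 PM.
Proofing starts at 4:23 PM + 140 min = 6:43 PM.
Cooling starts at 6:43 PM − 571 min = 9:12 AM.
Baking ends at 9:12 AM + 373 min = 3:25 PM.

3:25 PM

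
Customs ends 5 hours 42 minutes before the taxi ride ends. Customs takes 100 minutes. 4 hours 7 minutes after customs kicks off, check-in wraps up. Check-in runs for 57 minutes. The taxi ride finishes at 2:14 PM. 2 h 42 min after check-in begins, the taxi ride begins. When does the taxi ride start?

12:44 PM

Customs ends at 2:14 PM − 342 min = 8:32 AM.
Customs starts at 8:32 AM − 100 min = 6:52 AM.
Check-in ends at 6:52 AM + 247 min = 10:59 AM.
Check-in starts at 10:59 AM − 57 min = 10:02 AM.
The taxi ride starts at 10:02 AM + 162 min = 12:44 PM.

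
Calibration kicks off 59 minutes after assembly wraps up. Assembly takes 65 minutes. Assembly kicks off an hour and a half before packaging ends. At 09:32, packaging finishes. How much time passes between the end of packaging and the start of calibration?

34 minutes

Assembly starts at 09:32 − 90 min = 08:02.
Assembly ends at 08:02 + 65 min = 09:07.
Calibration starts at 09:07 + 59 min = 10:06.
From 09:32 to 10:06 is 34 minutes.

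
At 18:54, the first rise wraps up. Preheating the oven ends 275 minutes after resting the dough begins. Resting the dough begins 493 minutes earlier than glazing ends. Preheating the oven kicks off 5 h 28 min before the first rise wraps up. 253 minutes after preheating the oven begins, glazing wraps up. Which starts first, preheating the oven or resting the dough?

resting the dough

Preheating the oven starts at 18:54 − 328 min = 13:26.
Glazing ends at 13:26 + 253 min = 17:39.
Resting the dough starts at 17:39 − 493 min = 09:26.
Preheating the oven starts at 13:26 and resting the dough starts at 09:26, so resting the dough is first.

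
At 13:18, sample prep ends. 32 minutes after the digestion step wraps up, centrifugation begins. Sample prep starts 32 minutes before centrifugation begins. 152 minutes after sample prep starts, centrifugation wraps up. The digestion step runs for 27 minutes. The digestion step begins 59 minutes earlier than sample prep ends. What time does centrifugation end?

The digestion step starts at 13:18 − 59 min = 12:19.
The digestion step ends at 12:19 + 27 min = 12:46.
Centrifugation starts at 12:46 + 32 min = 13:18.
Sample prep starts at 13:18 − 32 min = 12:46.
Centrifugation ends at 12:46 + 152 min = 15:18.

15:18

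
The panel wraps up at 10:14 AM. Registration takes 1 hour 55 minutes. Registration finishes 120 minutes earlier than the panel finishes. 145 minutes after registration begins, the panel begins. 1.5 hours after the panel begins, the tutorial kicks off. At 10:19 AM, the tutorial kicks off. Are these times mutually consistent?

Registration ends at 10:14 AM − 120 min = 8:14 AM.
Registration starts at 8:14 AM − 115 min = 6:19 AM.
The panel starts at 6:19 AM + 145 min = 8:44 AM.
The tutorial starts at 8:44 AM + 90 min = 10:14 AM.
But the tutorial is also said to start at 10:19 AM — a 5-minute conflict.

No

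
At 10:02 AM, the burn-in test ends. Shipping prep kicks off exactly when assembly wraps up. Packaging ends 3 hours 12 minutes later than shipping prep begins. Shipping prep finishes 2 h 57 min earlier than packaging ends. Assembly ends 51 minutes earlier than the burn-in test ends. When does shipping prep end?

9:26 AM

Assembly ends at 10:02 AM − 51 min = 9:11 AM.
So shipping prep starts at 9:11 AM.
Packaging ends at 9:11 AM + 192 min = 12:23 PM.
Shipping prep ends at 12:23 PM − 177 min = 9:26 AM.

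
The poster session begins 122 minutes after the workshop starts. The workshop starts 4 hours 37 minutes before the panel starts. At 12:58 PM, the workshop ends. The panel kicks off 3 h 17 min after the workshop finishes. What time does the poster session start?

The panel starts at 12:58 PM + 197 min = 4:15 PM.
The workshop starts at 4:15 PM − 277 min = 11:38 AM.
The poster session starts at 11:38 AM + 122 min = 1:40 PM.

1:40 PM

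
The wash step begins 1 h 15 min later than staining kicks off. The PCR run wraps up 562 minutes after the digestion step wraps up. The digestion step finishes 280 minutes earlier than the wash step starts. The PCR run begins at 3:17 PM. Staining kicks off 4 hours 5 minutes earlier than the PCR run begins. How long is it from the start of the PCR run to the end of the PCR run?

Staining starts at 3:17 PM − 245 min = 11:12 AM.
The wash step starts at 11:12 AM + 75 min = 12:27 PM.
The digestion step ends at 12:27 PM − 280 min = 7:47 AM.
The PCR run ends at 7:47 AM + 562 min = 5:09 PM.
From 3:17 PM to 5:09 PM is 112 minutes.

112 minutes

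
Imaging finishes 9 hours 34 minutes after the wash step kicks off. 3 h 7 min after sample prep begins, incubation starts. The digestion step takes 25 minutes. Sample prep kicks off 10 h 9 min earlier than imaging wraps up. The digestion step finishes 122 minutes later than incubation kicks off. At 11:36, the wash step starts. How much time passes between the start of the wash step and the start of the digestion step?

4 h 9 min

Imaging ends at 11:36 + 574 min = 21:10.
Sample prep starts at 21:10 − 609 min = 11:01.
Incubation starts at 11:01 + 187 min = 14:08.
The digestion step ends at 14:08 + 122 min = 16:10.
The digestion step starts at 16:10 − 25 min = 15:45.
From 11:36 to 15:45 is 4 h 9 min.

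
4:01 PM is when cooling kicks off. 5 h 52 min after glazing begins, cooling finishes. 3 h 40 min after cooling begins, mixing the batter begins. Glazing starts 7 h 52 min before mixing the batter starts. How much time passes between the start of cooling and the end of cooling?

Mixing the batter starts at 4:01 PM + 220 min = 7:41 PM.
Glazing starts at 7:41 PM − 472 min = 11:49 AM.
Cooling ends at 11:49 AM + 352 min = 5:41 PM.
From 4:01 PM to 5:41 PM is 1 h 40 min.

1 h 40 min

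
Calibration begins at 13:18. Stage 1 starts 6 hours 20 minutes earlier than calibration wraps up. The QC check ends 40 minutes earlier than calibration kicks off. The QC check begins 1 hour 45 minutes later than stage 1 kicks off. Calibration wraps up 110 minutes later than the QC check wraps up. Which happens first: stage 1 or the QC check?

The QC check ends at 13:18 − 40 min = 12:38.
Calibration ends at 12:38 + 110 min = 14:28.
Stage 1 starts at 14:28 − 380 min = 08:08.
The QC check starts at 08:08 + 105 min = 09:53.
Stage 1 starts at 08:08 and the QC check starts at 09:53, so stage 1 is first.

stage 1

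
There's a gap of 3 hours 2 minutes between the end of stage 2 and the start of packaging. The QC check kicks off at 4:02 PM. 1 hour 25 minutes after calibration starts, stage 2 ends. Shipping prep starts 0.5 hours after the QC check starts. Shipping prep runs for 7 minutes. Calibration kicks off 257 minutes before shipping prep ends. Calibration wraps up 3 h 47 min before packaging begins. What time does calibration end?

1:02 PM

Shipping prep starts at 4:02 PM + 30 min = 4:32 PM.
Shipping prep ends at 4:32 PM + 7 min = 4:39 PM.
Calibration starts at 4:39 PM − 257 min = 12:22 PM.
Stage 2 ends at 12:22 PM + 85 min = 1:47 PM.
Packaging starts at 1:47 PM + 182 min = 4:49 PM.
Calibration ends at 4:49 PM − 227 min = 1:02 PM.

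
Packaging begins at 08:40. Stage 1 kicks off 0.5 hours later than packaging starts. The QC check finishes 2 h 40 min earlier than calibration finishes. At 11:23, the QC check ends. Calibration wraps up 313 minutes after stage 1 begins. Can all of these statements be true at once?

No

Stage 1 starts at 08:40 + 30 min = 09:10.
Calibration ends at 09:10 + 313 min = 14:23.
The QC check ends at 14:23 − 160 min = 11:43.
But the QC check is also said to end at 11:23 — a 20-minute conflict.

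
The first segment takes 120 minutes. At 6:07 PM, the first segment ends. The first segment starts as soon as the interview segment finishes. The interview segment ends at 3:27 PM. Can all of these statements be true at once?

No

The first segment starts at 3:27 PM.
The first segment ends at 3:27 PM + 120 min = 5:27 PM.
But the first segment is also said to end at 6:07 PM — a 40-minute conflict.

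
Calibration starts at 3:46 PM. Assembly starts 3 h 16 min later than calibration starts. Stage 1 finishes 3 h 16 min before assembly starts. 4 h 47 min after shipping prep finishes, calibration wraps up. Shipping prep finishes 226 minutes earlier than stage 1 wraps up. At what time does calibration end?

Assembly starts at 3:46 PM + 196 min = 7:02 PM.
Stage 1 ends at 7:02 PM − 196 min = 3:46 PM.
Shipping prep ends at 3:46 PM − 226 min = 12:00 PM.
Calibration ends at 12:00 PM + 287 min = 4:47 PM.

4:47 PM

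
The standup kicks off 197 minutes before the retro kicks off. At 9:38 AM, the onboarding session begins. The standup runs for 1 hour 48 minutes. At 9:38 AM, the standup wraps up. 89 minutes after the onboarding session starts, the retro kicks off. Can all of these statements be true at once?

The retro starts at 9:38 AM + 89 min = 11:07 AM.
The standup starts at 11:07 AM − 197 min = 7:50 AM.
The standup ends at 7:50 AM + 108 min = 9:38 AM.
That matches the stated 9:38 AM, so the schedule is consistent.

Yes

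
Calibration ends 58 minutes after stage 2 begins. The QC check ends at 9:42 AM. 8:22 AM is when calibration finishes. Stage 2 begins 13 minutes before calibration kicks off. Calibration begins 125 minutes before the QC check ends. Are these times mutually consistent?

Calibration starts at 9:42 AM − 125 min = 7:37 AM.
Stage 2 starts at 7:37 AM − 13 min = 7:24 AM.
Calibration ends at 7:24 AM + 58 min = 8:22 AM.
That matches the stated 8:22 AM, so the schedule is consistent.

Yes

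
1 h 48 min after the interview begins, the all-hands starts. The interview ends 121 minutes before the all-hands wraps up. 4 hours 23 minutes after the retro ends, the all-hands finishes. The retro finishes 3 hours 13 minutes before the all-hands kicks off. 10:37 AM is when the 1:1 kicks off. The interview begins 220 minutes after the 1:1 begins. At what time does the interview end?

3:14 PM

The interview starts at 10:37 AM + 220 min = 2:17 PM.
The all-hands starts at 2:17 PM + 108 min = 4:05 PM.
The retro ends at 4:05 PM − 193 min = 12:52 PM.
The all-hands ends at 12:52 PM + 263 min = 5:15 PM.
The interview ends at 5:15 PM − 121 min = 3:14 PM.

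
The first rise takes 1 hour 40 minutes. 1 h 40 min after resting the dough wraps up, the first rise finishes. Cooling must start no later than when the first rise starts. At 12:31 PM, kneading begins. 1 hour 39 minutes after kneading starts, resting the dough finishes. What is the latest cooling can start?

Resting the dough ends at 12:31 PM + 99 min = 2:10 PM.
The first rise ends at 2:10 PM + 100 min = 3:50 PM.
The first rise starts at 3:50 PM − 100 min = 2:10 PM.
Cooling is bounded by the first rise, so the latest it can start is 2:10 PM.

2:10 PM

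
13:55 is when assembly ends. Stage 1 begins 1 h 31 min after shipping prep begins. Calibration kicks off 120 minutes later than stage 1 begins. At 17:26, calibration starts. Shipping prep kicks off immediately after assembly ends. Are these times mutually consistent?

Shipping prep starts at 13:55.
Stage 1 starts at 13:55 + 91 min = 15:26.
Calibration starts at 15:26 + 120 min = 17:26.
That matches the stated 17:26, so the schedule is consistent.

Yes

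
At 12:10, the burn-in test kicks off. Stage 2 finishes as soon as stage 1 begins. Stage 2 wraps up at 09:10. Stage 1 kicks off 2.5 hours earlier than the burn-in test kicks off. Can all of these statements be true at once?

Stage 1 starts at 12:10 − 150 min = 09:40.
So stage 2 ends at 09:40.
But stage 2 is also said to end at 09:10 — a 30-minute conflict.

No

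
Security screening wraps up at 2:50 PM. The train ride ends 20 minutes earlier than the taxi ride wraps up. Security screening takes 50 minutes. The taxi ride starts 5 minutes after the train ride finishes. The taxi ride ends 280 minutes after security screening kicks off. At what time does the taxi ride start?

Security screening starts at 2:50 PM − 50 min = 2:00 PM.
The taxi ride ends at 2:00 PM + 280 min = 6:40 PM.
The train ride ends at 6:40 PM − 20 min = 6:20 PM.
The taxi ride starts at 6:20 PM + 5 min = 6:25 PM.

6:25 PM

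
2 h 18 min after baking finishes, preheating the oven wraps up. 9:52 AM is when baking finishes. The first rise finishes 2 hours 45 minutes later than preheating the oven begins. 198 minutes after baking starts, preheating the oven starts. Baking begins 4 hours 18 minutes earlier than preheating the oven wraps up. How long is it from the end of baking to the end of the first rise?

Preheating the oven ends at 9:52 AM + 138 min = 12:10 PM.
Baking starts at 12:10 PM − 258 min = 7:52 AM.
Preheating the oven starts at 7:52 AM + 198 min = 11:10 AM.
The first rise ends at 11:10 AM + 165 min = 1:55 PM.
From 9:52 AM to 1:55 PM is 4 h 3 min.

4 h 3 min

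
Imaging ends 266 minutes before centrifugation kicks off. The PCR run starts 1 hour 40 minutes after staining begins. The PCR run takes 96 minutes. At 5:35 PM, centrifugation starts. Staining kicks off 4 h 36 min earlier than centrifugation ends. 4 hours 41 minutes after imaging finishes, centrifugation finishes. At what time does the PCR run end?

Imaging ends at 5:35 PM − 266 min = 1:09 PM.
Centrifugation ends at 1:09 PM + 281 min = 5:50 PM.
Staining starts at 5:50 PM − 276 min = 1:14 PM.
The PCR run starts at 1:14 PM + 100 min = 2:54 PM.
The PCR run ends at 2:54 PM + 96 min = 4:30 PM.

4:30 PM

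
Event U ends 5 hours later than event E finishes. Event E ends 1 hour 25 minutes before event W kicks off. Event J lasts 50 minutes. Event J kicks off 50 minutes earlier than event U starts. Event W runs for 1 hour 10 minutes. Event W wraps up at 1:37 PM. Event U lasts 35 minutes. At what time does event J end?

Event W starts at 1:37 PM − 70 min = 12:27 PM.
Event E ends at 12:27 PM − 85 min = 11:02 AM.
Event U ends at 11:02 AM + 300 min = 4:02 PM.
Event U starts at 4:02 PM − 35 min = 3:27 PM.
Event J starts at 3:27 PM − 50 min = 2:37 PM.
Event J ends at 2:37 PM + 50 min = 3:27 PM.

3:27 PM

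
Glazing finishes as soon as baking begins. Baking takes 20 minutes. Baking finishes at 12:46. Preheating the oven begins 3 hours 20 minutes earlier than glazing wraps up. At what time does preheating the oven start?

09:06

Baking starts at 12:46 − 20 min = 12:26.
So glazing ends at 12:26.
Preheating the oven starts at 12:26 − 200 min = 09:06.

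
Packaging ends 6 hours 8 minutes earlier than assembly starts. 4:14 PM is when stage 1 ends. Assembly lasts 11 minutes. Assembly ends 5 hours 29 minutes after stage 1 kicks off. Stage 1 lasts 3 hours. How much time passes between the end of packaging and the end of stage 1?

3 h 50 min

Stage 1 starts at 4:14 PM − 180 min = 1:14 PM.
Assembly ends at 1:14 PM + 329 min = 6:43 PM.
Assembly starts at 6:43 PM − 11 min = 6:32 PM.
Packaging ends at 6:32 PM − 368 min = 12:24 PM.
From 12:24 PM to 4:14 PM is 3 h 50 min.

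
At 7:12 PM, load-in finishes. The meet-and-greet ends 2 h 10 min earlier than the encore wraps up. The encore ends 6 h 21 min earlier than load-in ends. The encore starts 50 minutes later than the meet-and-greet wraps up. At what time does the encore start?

11:31 AM

The encore ends at 7:12 PM − 381 min = 12:51 PM.
The meet-and-greet ends at 12:51 PM − 130 min = 10:41 AM.
The encore starts at 10:41 AM + 50 min = 11:31 AM.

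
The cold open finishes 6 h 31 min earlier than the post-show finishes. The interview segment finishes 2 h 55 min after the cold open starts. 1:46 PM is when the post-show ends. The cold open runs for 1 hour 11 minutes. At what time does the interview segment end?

The cold open ends at 1:46 PM − 391 min = 7:15 AM.
The cold open starts at 7:15 AM − 71 min = 6:04 AM.
The interview segment ends at 6:04 AM + 175 min = 8:59 AM.

8:59 AM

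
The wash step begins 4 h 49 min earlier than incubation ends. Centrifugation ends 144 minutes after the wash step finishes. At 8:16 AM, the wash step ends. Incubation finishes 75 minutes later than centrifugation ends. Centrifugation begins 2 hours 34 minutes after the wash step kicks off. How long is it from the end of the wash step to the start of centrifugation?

Centrifugation ends at 8:16 AM + 144 min = 10:40 AM.
Incubation ends at 10:40 AM + 75 min = 11:55 AM.
The wash step starts at 11:55 AM − 289 min = 7:06 AM.
Centrifugation starts at 7:06 AM + 154 min = 9:40 AM.
From 8:16 AM to 9:40 AM is 1 h 24 min.

1 h 24 min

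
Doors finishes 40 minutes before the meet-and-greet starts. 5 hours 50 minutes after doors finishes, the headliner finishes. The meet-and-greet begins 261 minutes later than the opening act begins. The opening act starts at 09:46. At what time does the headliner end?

19:17

The meet-and-greet starts at 09:46 + 261 min = 14:07.
Doors ends at 14:07 − 40 min = 13:27.
The headliner ends at 13:27 + 350 min = 19:17.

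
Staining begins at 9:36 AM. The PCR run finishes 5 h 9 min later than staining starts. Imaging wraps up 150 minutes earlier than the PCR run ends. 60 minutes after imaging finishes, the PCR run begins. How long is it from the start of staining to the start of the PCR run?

219 minutes

The PCR run ends at 9:36 AM + 309 min = 2:45 PM.
Imaging ends at 2:45 PM − 150 min = 12:15 PM.
The PCR run starts at 12:15 PM + 60 min = 1:15 PM.
From 9:36 AM to 1:15 PM is 219 minutes.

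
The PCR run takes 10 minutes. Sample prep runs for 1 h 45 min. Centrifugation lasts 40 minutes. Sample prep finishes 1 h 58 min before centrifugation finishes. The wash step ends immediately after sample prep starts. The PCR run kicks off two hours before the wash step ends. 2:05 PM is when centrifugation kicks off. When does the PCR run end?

9:12 AM

Centrifugation ends at 2:05 PM + 40 min = 2:45 PM.
Sample prep ends at 2:45 PM − 118 min = 12:47 PM.
Sample prep starts at 12:47 PM − 105 min = 11:02 AM.
So the wash step ends at 11:02 AM.
The PCR run starts at 11:02 AM − 120 min = 9:02 AM.
The PCR run ends at 9:02 AM + 10 min = 9:12 AM.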